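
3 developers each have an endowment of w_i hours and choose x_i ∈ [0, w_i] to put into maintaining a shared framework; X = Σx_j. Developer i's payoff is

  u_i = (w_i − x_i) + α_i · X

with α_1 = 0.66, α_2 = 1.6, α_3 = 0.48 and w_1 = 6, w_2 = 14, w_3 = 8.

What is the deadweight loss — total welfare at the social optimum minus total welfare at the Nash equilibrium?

∂u_i/∂x_i = α_i − 1, so developer i contributes w_i if α_i > 1, else 0.
α_i > 1 for i ∈ {2}; NE contributions (0, 14, 0), X = 14.
W^NE = Σw_i − X^NE + (Σα_i)·X^NE = 28 + 1.74·14 = 52.36.
Planner: ∂(Σu_j)/∂x_i = Σα_j − 1 = 1.74 > 0, so everyone contributes w_i; X^SO = 28, W^SO = 28 + 1.74·28 = 76.72.
Deadweight loss = 24.36.

24.36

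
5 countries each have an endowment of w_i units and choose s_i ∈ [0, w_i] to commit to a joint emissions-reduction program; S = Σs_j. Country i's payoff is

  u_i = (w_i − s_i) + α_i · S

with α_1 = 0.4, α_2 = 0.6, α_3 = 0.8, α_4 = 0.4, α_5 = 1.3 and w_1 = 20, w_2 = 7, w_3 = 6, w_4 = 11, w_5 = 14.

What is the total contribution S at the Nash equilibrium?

14

∂u_i/∂s_i = α_i − 1, so country i contributes w_i if α_i > 1, else 0.
α_i > 1 for i ∈ {5}; NE contributions (0, 0, 0, 0, 14), S = 14.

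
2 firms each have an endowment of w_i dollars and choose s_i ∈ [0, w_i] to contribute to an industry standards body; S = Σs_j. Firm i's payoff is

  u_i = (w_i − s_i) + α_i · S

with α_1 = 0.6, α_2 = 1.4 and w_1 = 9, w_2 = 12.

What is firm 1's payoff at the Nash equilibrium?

16.2

∂u_i/∂s_i = α_i − 1, so firm i contributes w_i if α_i > 1, else 0.
α_i > 1 for i ∈ {2}; NE contributions (0, 12), S = 12.
u_1 = (9 − 0) + 0.6·12 = 16.2.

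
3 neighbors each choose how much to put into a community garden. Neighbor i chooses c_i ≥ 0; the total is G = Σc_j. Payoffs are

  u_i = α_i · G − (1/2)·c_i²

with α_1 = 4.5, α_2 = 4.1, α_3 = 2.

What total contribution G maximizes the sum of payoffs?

31.8

Planner FOC: ∂(Σu_j)/∂c_i = (Σα_j) − c_i = 0, so c_i^SO = Σα_j = 10.6 for every i; G^SO = 31.8.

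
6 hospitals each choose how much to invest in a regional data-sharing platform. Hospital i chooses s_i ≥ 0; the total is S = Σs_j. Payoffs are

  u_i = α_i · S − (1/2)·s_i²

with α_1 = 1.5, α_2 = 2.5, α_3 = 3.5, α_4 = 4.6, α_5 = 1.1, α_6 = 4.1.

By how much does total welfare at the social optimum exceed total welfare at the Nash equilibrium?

628.545

Hospital i's FOC: ∂u_i/∂s_i = α_i − s_i = 0, so s_i* = α_i.
NE contributions = (1.5, 2.5, 3.5, 4.6, 1.1, 4.1); S = 17.3.
W^NE = (Σα)·S − ½Σα_i² = 17.3² − ½·59.93 = 269.325.
Planner sets s_i = Σα_j = 17.3 for every i, so S^SO = 6·17.3 = 103.8.
W^SO = (Σα)·S^SO − ½·6·(Σα)² = (6/2)·17.3² = 897.87.
Deadweight loss = W^SO − W^NE = 628.545.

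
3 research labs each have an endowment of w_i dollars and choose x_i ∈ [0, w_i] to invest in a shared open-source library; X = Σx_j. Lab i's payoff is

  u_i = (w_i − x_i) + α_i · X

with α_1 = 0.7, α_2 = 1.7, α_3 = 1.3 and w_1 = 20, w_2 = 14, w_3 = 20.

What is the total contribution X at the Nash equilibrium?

34

∂u_i/∂x_i = α_i − 1, so lab i contributes w_i if α_i > 1, else 0.
α_i > 1 for i ∈ {2, 3}; NE contributions (0, 14, 20), X = 34.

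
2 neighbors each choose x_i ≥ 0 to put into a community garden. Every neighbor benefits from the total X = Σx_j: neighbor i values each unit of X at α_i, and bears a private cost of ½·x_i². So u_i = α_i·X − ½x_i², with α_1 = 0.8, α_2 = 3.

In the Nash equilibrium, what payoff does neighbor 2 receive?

Neighbor i's FOC: ∂u_i/∂x_i = α_i − x_i = 0, so x_i* = α_i.
NE contributions = (0.8, 3); X = 3.8.
u_2 = α_2·X − ½·(x_2)² = 3·3.8 − ½·3² = 6.9.

6.9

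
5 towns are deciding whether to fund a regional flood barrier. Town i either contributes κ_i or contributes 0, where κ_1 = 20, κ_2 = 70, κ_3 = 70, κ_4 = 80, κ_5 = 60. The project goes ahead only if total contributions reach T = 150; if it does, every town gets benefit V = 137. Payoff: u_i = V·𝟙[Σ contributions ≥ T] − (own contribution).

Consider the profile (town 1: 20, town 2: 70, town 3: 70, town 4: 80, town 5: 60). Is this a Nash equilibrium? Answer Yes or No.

No

Total = 300 ≥ 150: provided.
Town 1 (pledges 20, payoff 117): dropping to 0 → total 280, payoff 137. Profitable deviation.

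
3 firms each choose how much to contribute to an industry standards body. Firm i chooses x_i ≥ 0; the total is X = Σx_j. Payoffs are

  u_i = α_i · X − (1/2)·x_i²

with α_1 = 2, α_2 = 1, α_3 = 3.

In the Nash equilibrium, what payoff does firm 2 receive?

Firm i's FOC: ∂u_i/∂x_i = α_i − x_i = 0, so x_i* = α_i.
NE contributions = (2, 1, 3); X = 6.
u_2 = α_2·X − ½·(x_2)² = 1·6 − ½·1² = 5.5.

5.5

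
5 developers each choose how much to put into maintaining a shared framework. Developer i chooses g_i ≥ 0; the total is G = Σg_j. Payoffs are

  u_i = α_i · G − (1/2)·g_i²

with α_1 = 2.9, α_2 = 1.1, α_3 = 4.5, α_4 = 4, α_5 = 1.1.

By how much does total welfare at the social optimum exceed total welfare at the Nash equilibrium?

300.98

Developer i's FOC: ∂u_i/∂g_i = α_i − g_i = 0, so g_i* = α_i.
NE contributions = (2.9, 1.1, 4.5, 4, 1.1); G = 13.6.
W^NE = (Σα)·G − ½Σα_i² = 13.6² − ½·47.08 = 161.42.
Planner sets g_i = Σα_j = 13.6 for every i, so G^SO = 5·13.6 = 68.
W^SO = (Σα)·G^SO − ½·5·(Σα)² = (5/2)·13.6² = 462.4.
Deadweight loss = W^SO − W^NE = 300.98.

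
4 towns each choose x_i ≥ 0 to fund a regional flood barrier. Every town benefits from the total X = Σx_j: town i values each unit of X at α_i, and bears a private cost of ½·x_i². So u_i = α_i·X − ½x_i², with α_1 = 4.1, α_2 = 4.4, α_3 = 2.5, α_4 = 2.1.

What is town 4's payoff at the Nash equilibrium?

25.305

Town i's FOC: ∂u_i/∂x_i = α_i − x_i = 0, so x_i* = α_i.
NE contributions = (4.1, 4.4, 2.5, 2.1); X = 13.1.
u_4 = α_4·X − ½·(x_4)² = 2.1·13.1 − ½·2.1² = 25.305.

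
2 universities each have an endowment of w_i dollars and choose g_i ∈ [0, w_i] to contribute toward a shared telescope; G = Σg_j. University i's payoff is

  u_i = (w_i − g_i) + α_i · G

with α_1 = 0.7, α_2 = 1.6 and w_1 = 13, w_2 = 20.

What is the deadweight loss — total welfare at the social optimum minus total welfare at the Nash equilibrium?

∂u_i/∂g_i = α_i − 1, so university i contributes w_i if α_i > 1, else 0.
α_i > 1 for i ∈ {2}; NE contributions (0, 20), G = 20.
W^NE = Σw_i − G^NE + (Σα_i)·G^NE = 33 + 1.3·20 = 59.
Planner: ∂(Σu_j)/∂g_i = Σα_j − 1 = 1.3 > 0, so everyone contributes w_i; G^SO = 33, W^SO = 33 + 1.3·33 = 75.9.
Deadweight loss = 16.9.

16.9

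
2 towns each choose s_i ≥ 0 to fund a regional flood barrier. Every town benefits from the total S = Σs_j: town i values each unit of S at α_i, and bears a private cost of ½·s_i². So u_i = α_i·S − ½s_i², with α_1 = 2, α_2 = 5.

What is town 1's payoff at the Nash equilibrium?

12

Town i's FOC: ∂u_i/∂s_i = α_i − s_i = 0, so s_i* = α_i.
NE contributions = (2, 5); S = 7.
u_1 = α_1·S − ½·(s_1)² = 2·7 − ½·2² = 12.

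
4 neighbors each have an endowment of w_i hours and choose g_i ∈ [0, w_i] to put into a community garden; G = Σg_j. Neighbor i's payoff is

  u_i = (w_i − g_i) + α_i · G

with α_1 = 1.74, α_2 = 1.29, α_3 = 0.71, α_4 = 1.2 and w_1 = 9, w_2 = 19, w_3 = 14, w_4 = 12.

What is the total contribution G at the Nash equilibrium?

40

∂u_i/∂g_i = α_i − 1, so neighbor i contributes w_i if α_i > 1, else 0.
α_i > 1 for i ∈ {1, 2, 4}; NE contributions (9, 19, 0, 12), G = 40.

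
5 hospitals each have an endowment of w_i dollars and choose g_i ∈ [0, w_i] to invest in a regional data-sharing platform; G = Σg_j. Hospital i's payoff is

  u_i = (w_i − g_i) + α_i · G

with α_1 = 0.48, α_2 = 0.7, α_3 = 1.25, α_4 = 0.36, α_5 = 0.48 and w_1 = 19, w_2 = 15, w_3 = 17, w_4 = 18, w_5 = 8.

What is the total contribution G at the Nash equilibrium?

∂u_i/∂g_i = α_i − 1, so hospital i contributes w_i if α_i > 1, else 0.
α_i > 1 for i ∈ {3}; NE contributions (0, 0, 17, 0, 0), G = 17.

17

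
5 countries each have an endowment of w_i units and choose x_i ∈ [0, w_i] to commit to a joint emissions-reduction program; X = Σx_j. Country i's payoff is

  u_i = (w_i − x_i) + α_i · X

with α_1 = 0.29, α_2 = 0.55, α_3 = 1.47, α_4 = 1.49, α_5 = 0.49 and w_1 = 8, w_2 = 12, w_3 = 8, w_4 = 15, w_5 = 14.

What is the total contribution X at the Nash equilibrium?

23

∂u_i/∂x_i = α_i − 1, so country i contributes w_i if α_i > 1, else 0.
α_i > 1 for i ∈ {3, 4}; NE contributions (0, 0, 8, 15, 0), X = 23.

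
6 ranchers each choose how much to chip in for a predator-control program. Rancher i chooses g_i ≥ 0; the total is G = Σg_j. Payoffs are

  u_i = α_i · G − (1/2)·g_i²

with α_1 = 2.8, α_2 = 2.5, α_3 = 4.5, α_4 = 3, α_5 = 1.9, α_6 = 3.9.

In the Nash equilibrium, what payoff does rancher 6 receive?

64.935

Rancher i's FOC: ∂u_i/∂g_i = α_i − g_i = 0, so g_i* = α_i.
NE contributions = (2.8, 2.5, 4.5, 3, 1.9, 3.9); G = 18.6.
u_6 = α_6·G − ½·(g_6)² = 3.9·18.6 − ½·3.9² = 64.935.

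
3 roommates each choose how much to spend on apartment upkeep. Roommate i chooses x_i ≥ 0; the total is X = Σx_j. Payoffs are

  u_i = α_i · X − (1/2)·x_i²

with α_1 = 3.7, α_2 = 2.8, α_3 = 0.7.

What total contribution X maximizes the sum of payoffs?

Planner FOC: ∂(Σu_j)/∂x_i = (Σα_j) − x_i = 0, so x_i^SO = Σα_j = 7.2 for every i; X^SO = 21.6.

21.6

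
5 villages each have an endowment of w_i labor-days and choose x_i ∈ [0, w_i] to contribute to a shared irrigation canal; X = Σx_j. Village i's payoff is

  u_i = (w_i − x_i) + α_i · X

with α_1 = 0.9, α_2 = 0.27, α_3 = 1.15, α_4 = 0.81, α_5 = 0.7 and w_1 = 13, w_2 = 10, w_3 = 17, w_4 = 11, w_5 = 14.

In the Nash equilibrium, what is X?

17

∂u_i/∂x_i = α_i − 1, so village i contributes w_i if α_i > 1, else 0.
α_i > 1 for i ∈ {3}; NE contributions (0, 0, 17, 0, 0), X = 17.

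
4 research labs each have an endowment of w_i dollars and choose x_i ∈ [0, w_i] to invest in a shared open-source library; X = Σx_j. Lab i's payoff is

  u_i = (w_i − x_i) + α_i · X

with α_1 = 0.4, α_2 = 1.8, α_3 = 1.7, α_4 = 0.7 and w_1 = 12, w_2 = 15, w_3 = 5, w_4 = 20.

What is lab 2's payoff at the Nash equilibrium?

36

∂u_i/∂x_i = α_i − 1, so lab i contributes w_i if α_i > 1, else 0.
α_i > 1 for i ∈ {2, 3}; NE contributions (0, 15, 5, 0), X = 20.
u_2 = (15 − 15) + 1.8·20 = 36.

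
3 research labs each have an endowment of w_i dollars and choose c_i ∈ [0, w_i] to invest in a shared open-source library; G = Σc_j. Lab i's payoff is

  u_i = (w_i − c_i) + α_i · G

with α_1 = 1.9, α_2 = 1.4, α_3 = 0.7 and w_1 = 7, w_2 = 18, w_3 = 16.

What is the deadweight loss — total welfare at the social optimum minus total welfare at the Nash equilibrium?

∂u_i/∂c_i = α_i − 1, so lab i contributes w_i if α_i > 1, else 0.
α_i > 1 for i ∈ {1, 2}; NE contributions (7, 18, 0), G = 25.
W^NE = Σw_i − G^NE + (Σα_i)·G^NE = 41 + 3·25 = 116.
Planner: ∂(Σu_j)/∂c_i = Σα_j − 1 = 3 > 0, so everyone contributes w_i; G^SO = 41, W^SO = 41 + 3·41 = 164.
Deadweight loss = 48.

48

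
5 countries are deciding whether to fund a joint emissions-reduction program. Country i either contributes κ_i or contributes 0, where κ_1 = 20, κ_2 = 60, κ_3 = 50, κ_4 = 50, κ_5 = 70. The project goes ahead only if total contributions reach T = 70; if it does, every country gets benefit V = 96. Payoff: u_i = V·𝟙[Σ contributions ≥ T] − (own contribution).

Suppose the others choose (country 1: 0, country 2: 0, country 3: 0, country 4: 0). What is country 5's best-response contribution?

70

Others' total = 0. Contributing 70 brings total to 70 ≥ 70: gain V − κ_5 = 26.
Best response: 70.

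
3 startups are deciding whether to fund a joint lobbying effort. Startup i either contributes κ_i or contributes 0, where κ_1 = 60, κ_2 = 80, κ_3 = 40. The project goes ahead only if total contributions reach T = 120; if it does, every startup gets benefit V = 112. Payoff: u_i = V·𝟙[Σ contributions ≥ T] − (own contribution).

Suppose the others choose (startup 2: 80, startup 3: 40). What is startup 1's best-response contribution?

Others' total = 120 ≥ 120; contributing adds cost 60 for no extra benefit.
Best response: 0.

0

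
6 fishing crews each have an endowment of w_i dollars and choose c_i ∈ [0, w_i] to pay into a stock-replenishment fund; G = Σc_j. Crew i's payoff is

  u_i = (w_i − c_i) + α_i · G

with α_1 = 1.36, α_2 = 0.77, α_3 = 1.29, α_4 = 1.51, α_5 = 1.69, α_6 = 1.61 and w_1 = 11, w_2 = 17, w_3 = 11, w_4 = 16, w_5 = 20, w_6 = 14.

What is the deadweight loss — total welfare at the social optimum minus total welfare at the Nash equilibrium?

∂u_i/∂c_i = α_i − 1, so crew i contributes w_i if α_i > 1, else 0.
α_i > 1 for i ∈ {1, 3, 4, 5, 6}; NE contributions (11, 0, 11, 16, 20, 14), G = 72.
W^NE = Σw_i − G^NE + (Σα_i)·G^NE = 89 + 7.23·72 = 609.56.
Planner: ∂(Σu_j)/∂c_i = Σα_j − 1 = 7.23 > 0, so everyone contributes w_i; G^SO = 89, W^SO = 89 + 7.23·89 = 732.47.
Deadweight loss = 122.91.

122.91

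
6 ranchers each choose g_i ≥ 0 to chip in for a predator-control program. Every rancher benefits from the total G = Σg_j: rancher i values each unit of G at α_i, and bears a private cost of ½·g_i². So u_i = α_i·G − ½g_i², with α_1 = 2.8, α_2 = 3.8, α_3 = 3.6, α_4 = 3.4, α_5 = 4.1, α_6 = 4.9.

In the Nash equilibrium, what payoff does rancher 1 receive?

59.36

Rancher i's FOC: ∂u_i/∂g_i = α_i − g_i = 0, so g_i* = α_i.
NE contributions = (2.8, 3.8, 3.6, 3.4, 4.1, 4.9); G = 22.6.
u_1 = α_1·G − ½·(g_1)² = 2.8·22.6 − ½·2.8² = 59.36.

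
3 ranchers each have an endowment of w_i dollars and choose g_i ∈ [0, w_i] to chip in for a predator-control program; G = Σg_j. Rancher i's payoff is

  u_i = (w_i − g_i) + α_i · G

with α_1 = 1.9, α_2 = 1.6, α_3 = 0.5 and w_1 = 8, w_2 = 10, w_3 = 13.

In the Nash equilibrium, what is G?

∂u_i/∂g_i = α_i − 1, so rancher i contributes w_i if α_i > 1, else 0.
α_i > 1 for i ∈ {1, 2}; NE contributions (8, 10, 0), G = 18.

18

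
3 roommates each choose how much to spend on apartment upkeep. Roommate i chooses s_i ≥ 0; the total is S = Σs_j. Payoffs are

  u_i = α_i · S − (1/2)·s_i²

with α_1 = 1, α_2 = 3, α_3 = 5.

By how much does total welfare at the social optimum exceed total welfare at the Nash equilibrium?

Roommate i's FOC: ∂u_i/∂s_i = α_i − s_i = 0, so s_i* = α_i.
NE contributions = (1, 3, 5); S = 9.
W^NE = (Σα)·S − ½Σα_i² = 9² − ½·35 = 63.5.
Planner sets s_i = Σα_j = 9 for every i, so S^SO = 3·9 = 27.
W^SO = (Σα)·S^SO − ½·3·(Σα)² = (3/2)·9² = 121.5.
Deadweight loss = W^SO − W^NE = 58.

58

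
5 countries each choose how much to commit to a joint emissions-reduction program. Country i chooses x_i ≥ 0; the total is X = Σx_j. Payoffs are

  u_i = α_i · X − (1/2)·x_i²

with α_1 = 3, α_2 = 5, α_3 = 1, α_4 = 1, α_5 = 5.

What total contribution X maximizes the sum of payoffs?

Planner FOC: ∂(Σu_j)/∂x_i = (Σα_j) − x_i = 0, so x_i^SO = Σα_j = 15 for every i; X^SO = 75.

75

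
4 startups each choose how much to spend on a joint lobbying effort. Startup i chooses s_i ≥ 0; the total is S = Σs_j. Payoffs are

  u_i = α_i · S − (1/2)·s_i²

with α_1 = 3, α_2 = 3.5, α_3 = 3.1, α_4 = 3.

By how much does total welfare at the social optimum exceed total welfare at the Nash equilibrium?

178.69

Startup i's FOC: ∂u_i/∂s_i = α_i − s_i = 0, so s_i* = α_i.
NE contributions = (3, 3.5, 3.1, 3); S = 12.6.
W^NE = (Σα)·S − ½Σα_i² = 12.6² − ½·39.86 = 138.83.
Planner sets s_i = Σα_j = 12.6 for every i, so S^SO = 4·12.6 = 50.4.
W^SO = (Σα)·S^SO − ½·4·(Σα)² = (4/2)·12.6² = 317.52.
Deadweight loss = W^SO − W^NE = 178.69.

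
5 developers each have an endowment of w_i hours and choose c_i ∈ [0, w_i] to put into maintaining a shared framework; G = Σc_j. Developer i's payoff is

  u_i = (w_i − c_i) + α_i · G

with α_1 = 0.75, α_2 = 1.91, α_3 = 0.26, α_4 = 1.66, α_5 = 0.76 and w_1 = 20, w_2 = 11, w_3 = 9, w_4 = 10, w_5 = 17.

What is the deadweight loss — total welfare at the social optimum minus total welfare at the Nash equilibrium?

∂u_i/∂c_i = α_i − 1, so developer i contributes w_i if α_i > 1, else 0.
α_i > 1 for i ∈ {2, 4}; NE contributions (0, 11, 0, 10, 0), G = 21.
W^NE = Σw_i − G^NE + (Σα_i)·G^NE = 67 + 4.34·21 = 158.14.
Planner: ∂(Σu_j)/∂c_i = Σα_j − 1 = 4.34 > 0, so everyone contributes w_i; G^SO = 67, W^SO = 67 + 4.34·67 = 357.78.
Deadweight loss = 199.64.

199.64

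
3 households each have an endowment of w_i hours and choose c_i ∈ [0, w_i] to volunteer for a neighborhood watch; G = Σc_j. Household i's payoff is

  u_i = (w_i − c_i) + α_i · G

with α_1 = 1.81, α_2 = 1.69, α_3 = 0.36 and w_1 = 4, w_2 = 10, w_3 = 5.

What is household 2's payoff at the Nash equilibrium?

∂u_i/∂c_i = α_i − 1, so household i contributes w_i if α_i > 1, else 0.
α_i > 1 for i ∈ {1, 2}; NE contributions (4, 10, 0), G = 14.
u_2 = (10 − 10) + 1.69·14 = 23.66.

23.66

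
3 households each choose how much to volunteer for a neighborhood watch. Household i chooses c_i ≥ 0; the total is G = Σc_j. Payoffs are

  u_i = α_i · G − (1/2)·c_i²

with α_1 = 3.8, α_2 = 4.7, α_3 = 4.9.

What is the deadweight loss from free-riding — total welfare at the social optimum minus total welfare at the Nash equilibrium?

120.05

Household i's FOC: ∂u_i/∂c_i = α_i − c_i = 0, so c_i* = α_i.
NE contributions = (3.8, 4.7, 4.9); G = 13.4.
W^NE = (Σα)·G − ½Σα_i² = 13.4² − ½·60.54 = 149.29.
Planner sets c_i = Σα_j = 13.4 for every i, so G^SO = 3·13.4 = 40.2.
W^SO = (Σα)·G^SO − ½·3·(Σα)² = (3/2)·13.4² = 269.34.
Deadweight loss = W^SO − W^NE = 120.05.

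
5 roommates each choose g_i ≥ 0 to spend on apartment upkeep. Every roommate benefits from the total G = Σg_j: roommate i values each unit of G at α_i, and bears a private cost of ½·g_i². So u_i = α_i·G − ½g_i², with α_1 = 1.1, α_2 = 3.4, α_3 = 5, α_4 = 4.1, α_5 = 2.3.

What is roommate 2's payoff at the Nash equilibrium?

48.28

Roommate i's FOC: ∂u_i/∂g_i = α_i − g_i = 0, so g_i* = α_i.
NE contributions = (1.1, 3.4, 5, 4.1, 2.3); G = 15.9.
u_2 = α_2·G − ½·(g_2)² = 3.4·15.9 − ½·3.4² = 48.28.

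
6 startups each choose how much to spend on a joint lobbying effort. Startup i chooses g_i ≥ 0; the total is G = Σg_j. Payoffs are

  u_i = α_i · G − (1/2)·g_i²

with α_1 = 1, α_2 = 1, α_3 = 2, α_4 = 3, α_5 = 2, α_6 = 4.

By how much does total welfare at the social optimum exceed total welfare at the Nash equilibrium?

355.5

Startup i's FOC: ∂u_i/∂g_i = α_i − g_i = 0, so g_i* = α_i.
NE contributions = (1, 1, 2, 3, 2, 4); G = 13.
W^NE = (Σα)·G − ½Σα_i² = 13² − ½·35 = 151.5.
Planner sets g_i = Σα_j = 13 for every i, so G^SO = 6·13 = 78.
W^SO = (Σα)·G^SO − ½·6·(Σα)² = (6/2)·13² = 507.
Deadweight loss = W^SO − W^NE = 355.5.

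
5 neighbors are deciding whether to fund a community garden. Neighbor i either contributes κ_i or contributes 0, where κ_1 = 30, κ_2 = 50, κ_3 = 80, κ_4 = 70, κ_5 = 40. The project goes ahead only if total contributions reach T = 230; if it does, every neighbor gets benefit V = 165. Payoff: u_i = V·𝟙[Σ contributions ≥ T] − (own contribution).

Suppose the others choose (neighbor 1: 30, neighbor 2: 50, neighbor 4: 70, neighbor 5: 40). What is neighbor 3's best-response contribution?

80

Others' total = 190. Contributing 80 brings total to 270 ≥ 230: gain V − κ_3 = 85.
Best response: 80.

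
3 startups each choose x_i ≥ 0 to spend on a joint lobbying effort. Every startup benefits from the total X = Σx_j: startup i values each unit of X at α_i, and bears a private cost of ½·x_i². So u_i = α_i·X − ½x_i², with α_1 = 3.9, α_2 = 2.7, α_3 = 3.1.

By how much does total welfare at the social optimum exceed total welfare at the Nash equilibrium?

63.1

Startup i's FOC: ∂u_i/∂x_i = α_i − x_i = 0, so x_i* = α_i.
NE contributions = (3.9, 2.7, 3.1); X = 9.7.
W^NE = (Σα)·X − ½Σα_i² = 9.7² − ½·32.11 = 78.035.
Planner sets x_i = Σα_j = 9.7 for every i, so X^SO = 3·9.7 = 29.1.
W^SO = (Σα)·X^SO − ½·3·(Σα)² = (3/2)·9.7² = 141.135.
Deadweight loss = W^SO − W^NE = 63.1.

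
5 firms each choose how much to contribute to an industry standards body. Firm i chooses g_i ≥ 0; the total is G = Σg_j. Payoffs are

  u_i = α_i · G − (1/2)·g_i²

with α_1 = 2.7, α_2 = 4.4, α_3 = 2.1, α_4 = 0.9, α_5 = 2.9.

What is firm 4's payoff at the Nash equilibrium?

Firm i's FOC: ∂u_i/∂g_i = α_i − g_i = 0, so g_i* = α_i.
NE contributions = (2.7, 4.4, 2.1, 0.9, 2.9); G = 13.
u_4 = α_4·G − ½·(g_4)² = 0.9·13 − ½·0.9² = 11.295.

11.295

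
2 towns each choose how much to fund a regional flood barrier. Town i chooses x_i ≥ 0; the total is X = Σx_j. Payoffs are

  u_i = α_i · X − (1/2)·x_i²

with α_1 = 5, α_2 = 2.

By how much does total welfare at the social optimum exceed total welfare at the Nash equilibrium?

14.5

Town i's FOC: ∂u_i/∂x_i = α_i − x_i = 0, so x_i* = α_i.
NE contributions = (5, 2); X = 7.
W^NE = (Σα)·X − ½Σα_i² = 7² − ½·29 = 34.5.
Planner sets x_i = Σα_j = 7 for every i, so X^SO = 2·7 = 14.
W^SO = (Σα)·X^SO − ½·2·(Σα)² = (2/2)·7² = 49.
Deadweight loss = W^SO − W^NE = 14.5.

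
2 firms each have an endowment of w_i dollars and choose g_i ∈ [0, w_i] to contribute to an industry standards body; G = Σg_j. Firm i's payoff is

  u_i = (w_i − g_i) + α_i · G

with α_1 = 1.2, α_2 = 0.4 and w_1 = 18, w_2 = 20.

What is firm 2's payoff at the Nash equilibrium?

27.2

∂u_i/∂g_i = α_i − 1, so firm i contributes w_i if α_i > 1, else 0.
α_i > 1 for i ∈ {1}; NE contributions (18, 0), G = 18.
u_2 = (20 − 0) + 0.4·18 = 27.2.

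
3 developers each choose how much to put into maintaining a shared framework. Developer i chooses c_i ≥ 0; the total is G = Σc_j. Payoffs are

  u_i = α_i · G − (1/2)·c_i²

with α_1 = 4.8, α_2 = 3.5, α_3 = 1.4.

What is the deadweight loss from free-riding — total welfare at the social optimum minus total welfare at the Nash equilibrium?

Developer i's FOC: ∂u_i/∂c_i = α_i − c_i = 0, so c_i* = α_i.
NE contributions = (4.8, 3.5, 1.4); G = 9.7.
W^NE = (Σα)·G − ½Σα_i² = 9.7² − ½·37.25 = 75.465.
Planner sets c_i = Σα_j = 9.7 for every i, so G^SO = 3·9.7 = 29.1.
W^SO = (Σα)·G^SO − ½·3·(Σα)² = (3/2)·9.7² = 141.135.
Deadweight loss = W^SO − W^NE = 65.67.

65.67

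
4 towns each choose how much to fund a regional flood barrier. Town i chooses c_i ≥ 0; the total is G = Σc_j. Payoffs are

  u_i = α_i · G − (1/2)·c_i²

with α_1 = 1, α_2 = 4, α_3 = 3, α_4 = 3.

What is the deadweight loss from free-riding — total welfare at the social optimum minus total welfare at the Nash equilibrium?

138.5

Town i's FOC: ∂u_i/∂c_i = α_i − c_i = 0, so c_i* = α_i.
NE contributions = (1, 4, 3, 3); G = 11.
W^NE = (Σα)·G − ½Σα_i² = 11² − ½·35 = 103.5.
Planner sets c_i = Σα_j = 11 for every i, so G^SO = 4·11 = 44.
W^SO = (Σα)·G^SO − ½·4·(Σα)² = (4/2)·11² = 242.
Deadweight loss = W^SO − W^NE = 138.5.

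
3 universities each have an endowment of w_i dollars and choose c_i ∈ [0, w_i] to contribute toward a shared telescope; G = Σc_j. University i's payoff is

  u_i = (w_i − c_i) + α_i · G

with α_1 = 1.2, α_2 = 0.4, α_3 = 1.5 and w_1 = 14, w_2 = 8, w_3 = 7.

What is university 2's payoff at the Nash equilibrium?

16.4

∂u_i/∂c_i = α_i − 1, so university i contributes w_i if α_i > 1, else 0.
α_i > 1 for i ∈ {1, 3}; NE contributions (14, 0, 7), G = 21.
u_2 = (8 − 0) + 0.4·21 = 16.4.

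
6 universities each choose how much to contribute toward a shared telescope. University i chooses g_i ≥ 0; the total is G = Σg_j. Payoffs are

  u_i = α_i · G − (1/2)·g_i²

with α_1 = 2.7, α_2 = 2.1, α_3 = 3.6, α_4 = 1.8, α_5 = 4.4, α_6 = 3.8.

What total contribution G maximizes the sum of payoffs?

110.4

Planner FOC: ∂(Σu_j)/∂g_i = (Σα_j) − g_i = 0, so g_i^SO = Σα_j = 18.4 for every i; G^SO = 110.4.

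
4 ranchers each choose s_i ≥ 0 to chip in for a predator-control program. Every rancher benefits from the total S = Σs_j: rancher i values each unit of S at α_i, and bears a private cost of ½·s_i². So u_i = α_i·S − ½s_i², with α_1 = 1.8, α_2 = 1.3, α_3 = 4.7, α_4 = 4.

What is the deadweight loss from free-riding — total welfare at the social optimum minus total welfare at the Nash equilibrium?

Rancher i's FOC: ∂u_i/∂s_i = α_i − s_i = 0, so s_i* = α_i.
NE contributions = (1.8, 1.3, 4.7, 4); S = 11.8.
W^NE = (Σα)·S − ½Σα_i² = 11.8² − ½·43.02 = 117.73.
Planner sets s_i = Σα_j = 11.8 for every i, so S^SO = 4·11.8 = 47.2.
W^SO = (Σα)·S^SO − ½·4·(Σα)² = (4/2)·11.8² = 278.48.
Deadweight loss = W^SO − W^NE = 160.75.

160.75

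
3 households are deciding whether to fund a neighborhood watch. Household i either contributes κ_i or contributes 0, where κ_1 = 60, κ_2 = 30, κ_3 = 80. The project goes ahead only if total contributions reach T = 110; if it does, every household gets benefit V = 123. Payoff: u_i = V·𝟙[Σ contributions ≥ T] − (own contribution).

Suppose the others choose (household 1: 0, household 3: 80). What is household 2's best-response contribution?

Others' total = 80. Contributing 30 brings total to 110 ≥ 110: gain V − κ_2 = 93.
Best response: 30.

30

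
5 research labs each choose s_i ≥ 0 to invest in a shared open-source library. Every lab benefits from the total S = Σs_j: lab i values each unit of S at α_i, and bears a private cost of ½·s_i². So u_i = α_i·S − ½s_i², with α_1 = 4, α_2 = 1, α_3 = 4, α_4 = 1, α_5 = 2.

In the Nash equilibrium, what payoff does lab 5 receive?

Lab i's FOC: ∂u_i/∂s_i = α_i − s_i = 0, so s_i* = α_i.
NE contributions = (4, 1, 4, 1, 2); S = 12.
u_5 = α_5·S − ½·(s_5)² = 2·12 − ½·2² = 22.

22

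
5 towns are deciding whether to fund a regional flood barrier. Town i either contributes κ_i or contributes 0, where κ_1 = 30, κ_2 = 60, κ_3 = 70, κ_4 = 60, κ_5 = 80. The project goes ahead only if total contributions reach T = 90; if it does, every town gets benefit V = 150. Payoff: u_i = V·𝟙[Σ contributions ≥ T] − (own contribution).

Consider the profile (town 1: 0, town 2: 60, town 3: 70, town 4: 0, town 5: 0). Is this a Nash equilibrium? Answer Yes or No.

Total = 130 ≥ 90: provided.
Town 1 (pledges 0, payoff 150): pledging 30 → total 160, payoff 120. No gain.
Town 2 (pledges 60, payoff 90): dropping to 0 → total 70, payoff 0. No gain.
Town 3 (pledges 70, payoff 80): dropping to 0 → total 60, payoff 0. No gain.
Town 4 (pledges 0, payoff 150): pledging 60 → total 190, payoff 90. No gain.
Town 5 (pledges 0, payoff 150): pledging 80 → total 210, payoff 70. No gain.

Yes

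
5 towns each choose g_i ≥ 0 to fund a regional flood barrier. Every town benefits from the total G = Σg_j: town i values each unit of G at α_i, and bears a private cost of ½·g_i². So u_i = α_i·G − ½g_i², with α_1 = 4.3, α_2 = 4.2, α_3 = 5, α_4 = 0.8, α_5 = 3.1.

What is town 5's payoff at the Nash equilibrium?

Town i's FOC: ∂u_i/∂g_i = α_i − g_i = 0, so g_i* = α_i.
NE contributions = (4.3, 4.2, 5, 0.8, 3.1); G = 17.4.
u_5 = α_5·G − ½·(g_5)² = 3.1·17.4 − ½·3.1² = 49.135.

49.135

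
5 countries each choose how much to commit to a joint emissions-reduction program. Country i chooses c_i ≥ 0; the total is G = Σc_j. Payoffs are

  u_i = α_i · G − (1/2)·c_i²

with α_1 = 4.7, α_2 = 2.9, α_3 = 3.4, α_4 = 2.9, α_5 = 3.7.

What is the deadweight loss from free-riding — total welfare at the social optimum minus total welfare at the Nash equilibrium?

Country i's FOC: ∂u_i/∂c_i = α_i − c_i = 0, so c_i* = α_i.
NE contributions = (4.7, 2.9, 3.4, 2.9, 3.7); G = 17.6.
W^NE = (Σα)·G − ½Σα_i² = 17.6² − ½·64.16 = 277.68.
Planner sets c_i = Σα_j = 17.6 for every i, so G^SO = 5·17.6 = 88.
W^SO = (Σα)·G^SO − ½·5·(Σα)² = (5/2)·17.6² = 774.4.
Deadweight loss = W^SO − W^NE = 496.72.

496.72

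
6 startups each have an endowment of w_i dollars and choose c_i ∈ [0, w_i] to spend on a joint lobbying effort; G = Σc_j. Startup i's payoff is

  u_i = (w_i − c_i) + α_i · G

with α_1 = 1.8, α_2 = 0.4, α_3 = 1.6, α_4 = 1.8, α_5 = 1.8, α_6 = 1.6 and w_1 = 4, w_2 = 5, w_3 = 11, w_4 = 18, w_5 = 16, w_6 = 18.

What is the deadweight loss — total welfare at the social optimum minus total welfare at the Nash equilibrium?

40

∂u_i/∂c_i = α_i − 1, so startup i contributes w_i if α_i > 1, else 0.
α_i > 1 for i ∈ {1, 3, 4, 5, 6}; NE contributions (4, 0, 11, 18, 16, 18), G = 67.
W^NE = Σw_i − G^NE + (Σα_i)·G^NE = 72 + 8·67 = 608.
Planner: ∂(Σu_j)/∂c_i = Σα_j − 1 = 8 > 0, so everyone contributes w_i; G^SO = 72, W^SO = 72 + 8·72 = 648.
Deadweight loss = 40.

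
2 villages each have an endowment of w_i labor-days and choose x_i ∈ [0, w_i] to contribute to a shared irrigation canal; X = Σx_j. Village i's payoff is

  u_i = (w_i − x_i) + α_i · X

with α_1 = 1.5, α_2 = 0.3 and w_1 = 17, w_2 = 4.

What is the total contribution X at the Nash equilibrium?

∂u_i/∂x_i = α_i − 1, so village i contributes w_i if α_i > 1, else 0.
α_i > 1 for i ∈ {1}; NE contributions (17, 0), X = 17.

17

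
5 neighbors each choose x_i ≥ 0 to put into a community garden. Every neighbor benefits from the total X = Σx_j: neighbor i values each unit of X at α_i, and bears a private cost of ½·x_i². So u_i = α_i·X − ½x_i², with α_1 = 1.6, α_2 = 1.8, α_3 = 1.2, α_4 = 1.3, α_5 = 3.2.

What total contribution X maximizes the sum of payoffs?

Planner FOC: ∂(Σu_j)/∂x_i = (Σα_j) − x_i = 0, so x_i^SO = Σα_j = 9.1 for every i; X^SO = 45.5.

45.5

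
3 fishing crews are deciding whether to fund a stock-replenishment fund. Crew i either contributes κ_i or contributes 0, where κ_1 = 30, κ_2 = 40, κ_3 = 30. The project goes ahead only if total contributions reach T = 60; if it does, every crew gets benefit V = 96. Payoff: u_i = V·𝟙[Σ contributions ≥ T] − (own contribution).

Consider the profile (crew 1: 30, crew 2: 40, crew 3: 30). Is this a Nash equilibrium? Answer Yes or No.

No

Total = 100 ≥ 60: provided.
Crew 1 (pledges 30, payoff 66): dropping to 0 → total 70, payoff 96. Profitable deviation.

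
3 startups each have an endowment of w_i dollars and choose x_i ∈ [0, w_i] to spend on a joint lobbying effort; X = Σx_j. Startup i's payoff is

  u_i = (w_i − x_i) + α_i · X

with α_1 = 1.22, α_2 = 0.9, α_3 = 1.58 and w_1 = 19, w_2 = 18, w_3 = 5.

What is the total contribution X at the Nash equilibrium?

∂u_i/∂x_i = α_i − 1, so startup i contributes w_i if α_i > 1, else 0.
α_i > 1 for i ∈ {1, 3}; NE contributions (19, 0, 5), X = 24.

24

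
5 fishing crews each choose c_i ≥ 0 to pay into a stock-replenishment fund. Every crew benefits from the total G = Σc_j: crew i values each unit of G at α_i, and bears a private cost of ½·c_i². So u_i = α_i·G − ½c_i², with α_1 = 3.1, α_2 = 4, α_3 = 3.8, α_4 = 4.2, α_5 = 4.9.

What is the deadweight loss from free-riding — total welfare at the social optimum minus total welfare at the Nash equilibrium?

640.85

Crew i's FOC: ∂u_i/∂c_i = α_i − c_i = 0, so c_i* = α_i.
NE contributions = (3.1, 4, 3.8, 4.2, 4.9); G = 20.
W^NE = (Σα)·G − ½Σα_i² = 20² − ½·81.7 = 359.15.
Planner sets c_i = Σα_j = 20 for every i, so G^SO = 5·20 = 100.
W^SO = (Σα)·G^SO − ½·5·(Σα)² = (5/2)·20² = 1000.
Deadweight loss = W^SO − W^NE = 640.85.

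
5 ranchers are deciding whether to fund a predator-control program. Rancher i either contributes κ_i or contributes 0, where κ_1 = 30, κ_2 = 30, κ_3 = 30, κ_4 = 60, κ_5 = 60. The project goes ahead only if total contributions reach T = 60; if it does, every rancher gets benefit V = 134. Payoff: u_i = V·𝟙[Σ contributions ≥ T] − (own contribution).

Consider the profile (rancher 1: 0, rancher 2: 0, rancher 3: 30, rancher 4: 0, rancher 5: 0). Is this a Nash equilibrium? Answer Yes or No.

No

Total = 30 < 60: not provided.
Rancher 1 (pledges 0, payoff 0): pledging 30 → total 60, payoff 104. Profitable deviation.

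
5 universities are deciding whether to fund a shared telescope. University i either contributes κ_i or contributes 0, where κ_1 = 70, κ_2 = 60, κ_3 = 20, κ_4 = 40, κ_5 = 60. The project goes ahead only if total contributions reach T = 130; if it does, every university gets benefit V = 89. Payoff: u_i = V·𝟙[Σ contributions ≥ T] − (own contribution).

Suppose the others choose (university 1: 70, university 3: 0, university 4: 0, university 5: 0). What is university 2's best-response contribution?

Others' total = 70. Contributing 60 brings total to 130 ≥ 130: gain V − κ_2 = 29.
Best response: 60.

60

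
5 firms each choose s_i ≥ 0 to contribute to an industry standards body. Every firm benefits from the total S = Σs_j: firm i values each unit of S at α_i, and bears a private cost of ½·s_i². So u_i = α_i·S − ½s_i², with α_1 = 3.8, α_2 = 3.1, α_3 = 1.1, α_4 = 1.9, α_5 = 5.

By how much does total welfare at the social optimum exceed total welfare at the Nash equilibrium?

359.95

Firm i's FOC: ∂u_i/∂s_i = α_i − s_i = 0, so s_i* = α_i.
NE contributions = (3.8, 3.1, 1.1, 1.9, 5); S = 14.9.
W^NE = (Σα)·S − ½Σα_i² = 14.9² − ½·53.87 = 195.075.
Planner sets s_i = Σα_j = 14.9 for every i, so S^SO = 5·14.9 = 74.5.
W^SO = (Σα)·S^SO − ½·5·(Σα)² = (5/2)·14.9² = 555.025.
Deadweight loss = W^SO − W^NE = 359.95.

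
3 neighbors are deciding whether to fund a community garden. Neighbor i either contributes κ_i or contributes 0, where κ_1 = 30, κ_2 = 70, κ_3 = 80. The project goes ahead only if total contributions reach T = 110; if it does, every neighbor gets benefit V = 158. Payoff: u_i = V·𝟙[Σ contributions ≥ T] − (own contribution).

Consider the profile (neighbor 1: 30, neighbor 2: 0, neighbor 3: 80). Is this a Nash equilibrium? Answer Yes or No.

Total = 110 ≥ 110: provided.
Neighbor 1 (pledges 30, payoff 128): dropping to 0 → total 80, payoff 0. No gain.
Neighbor 2 (pledges 0, payoff 158): pledging 70 → total 180, payoff 88. No gain.
Neighbor 3 (pledges 80, payoff 78): dropping to 0 → total 30, payoff 0. No gain.

Yes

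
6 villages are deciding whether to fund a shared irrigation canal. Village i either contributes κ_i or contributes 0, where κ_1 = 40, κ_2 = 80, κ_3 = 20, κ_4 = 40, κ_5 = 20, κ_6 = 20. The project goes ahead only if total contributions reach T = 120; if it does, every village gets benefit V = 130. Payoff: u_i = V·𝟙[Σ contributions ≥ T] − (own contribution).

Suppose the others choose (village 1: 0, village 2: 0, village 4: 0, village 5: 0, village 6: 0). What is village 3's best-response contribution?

Others' total = 0. Even contributing 20 gives 20 < 120: no benefit either way.
Best response: 0.

0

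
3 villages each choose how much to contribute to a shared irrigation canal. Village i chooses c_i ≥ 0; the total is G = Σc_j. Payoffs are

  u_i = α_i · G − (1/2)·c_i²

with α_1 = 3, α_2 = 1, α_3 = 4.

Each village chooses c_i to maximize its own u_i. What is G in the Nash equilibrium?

8

Village i's FOC: ∂u_i/∂c_i = α_i − c_i = 0, so c_i* = α_i.
NE contributions = (3, 1, 4); G = 8.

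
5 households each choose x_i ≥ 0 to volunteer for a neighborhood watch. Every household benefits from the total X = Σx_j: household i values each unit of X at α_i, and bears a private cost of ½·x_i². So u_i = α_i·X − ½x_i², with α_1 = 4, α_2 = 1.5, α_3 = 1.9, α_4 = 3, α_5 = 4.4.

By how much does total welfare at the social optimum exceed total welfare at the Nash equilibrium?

353.67

Household i's FOC: ∂u_i/∂x_i = α_i − x_i = 0, so x_i* = α_i.
NE contributions = (4, 1.5, 1.9, 3, 4.4); X = 14.8.
W^NE = (Σα)·X − ½Σα_i² = 14.8² − ½·50.22 = 193.93.
Planner sets x_i = Σα_j = 14.8 for every i, so X^SO = 5·14.8 = 74.
W^SO = (Σα)·X^SO − ½·5·(Σα)² = (5/2)·14.8² = 547.6.
Deadweight loss = W^SO − W^NE = 353.67.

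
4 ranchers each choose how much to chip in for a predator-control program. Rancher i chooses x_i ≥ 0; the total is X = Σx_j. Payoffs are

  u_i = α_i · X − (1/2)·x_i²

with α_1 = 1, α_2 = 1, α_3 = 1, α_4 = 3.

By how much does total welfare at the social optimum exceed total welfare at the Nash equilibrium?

Rancher i's FOC: ∂u_i/∂x_i = α_i − x_i = 0, so x_i* = α_i.
NE contributions = (1, 1, 1, 3); X = 6.
W^NE = (Σα)·X − ½Σα_i² = 6² − ½·12 = 30.
Planner sets x_i = Σα_j = 6 for every i, so X^SO = 4·6 = 24.
W^SO = (Σα)·X^SO − ½·4·(Σα)² = (4/2)·6² = 72.
Deadweight loss = W^SO − W^NE = 42.

42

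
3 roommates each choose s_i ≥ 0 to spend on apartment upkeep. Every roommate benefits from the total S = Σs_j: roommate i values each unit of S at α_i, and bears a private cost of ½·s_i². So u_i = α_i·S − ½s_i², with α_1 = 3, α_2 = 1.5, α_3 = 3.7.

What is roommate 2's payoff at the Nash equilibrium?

Roommate i's FOC: ∂u_i/∂s_i = α_i − s_i = 0, so s_i* = α_i.
NE contributions = (3, 1.5, 3.7); S = 8.2.
u_2 = α_2·S − ½·(s_2)² = 1.5·8.2 − ½·1.5² = 11.175.

11.175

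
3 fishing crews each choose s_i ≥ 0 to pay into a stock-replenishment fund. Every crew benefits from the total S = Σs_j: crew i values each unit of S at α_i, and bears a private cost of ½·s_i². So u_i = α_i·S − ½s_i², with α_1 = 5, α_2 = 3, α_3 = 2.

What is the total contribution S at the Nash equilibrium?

Crew i's FOC: ∂u_i/∂s_i = α_i − s_i = 0, so s_i* = α_i.
NE contributions = (5, 3, 2); S = 10.

10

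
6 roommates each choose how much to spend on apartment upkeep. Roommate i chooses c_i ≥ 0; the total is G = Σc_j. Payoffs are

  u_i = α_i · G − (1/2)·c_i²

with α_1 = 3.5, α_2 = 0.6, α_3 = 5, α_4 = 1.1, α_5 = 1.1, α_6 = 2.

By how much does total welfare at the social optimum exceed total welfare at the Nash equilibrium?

375.795

Roommate i's FOC: ∂u_i/∂c_i = α_i − c_i = 0, so c_i* = α_i.
NE contributions = (3.5, 0.6, 5, 1.1, 1.1, 2); G = 13.3.
W^NE = (Σα)·G − ½Σα_i² = 13.3² − ½·44.03 = 154.875.
Planner sets c_i = Σα_j = 13.3 for every i, so G^SO = 6·13.3 = 79.8.
W^SO = (Σα)·G^SO − ½·6·(Σα)² = (6/2)·13.3² = 530.67.
Deadweight loss = W^SO − W^NE = 375.795.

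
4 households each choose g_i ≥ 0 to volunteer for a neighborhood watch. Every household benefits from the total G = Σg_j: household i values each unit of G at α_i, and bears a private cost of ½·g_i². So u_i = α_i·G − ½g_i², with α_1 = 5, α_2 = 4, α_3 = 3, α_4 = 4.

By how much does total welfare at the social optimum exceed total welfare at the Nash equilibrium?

289

Household i's FOC: ∂u_i/∂g_i = α_i − g_i = 0, so g_i* = α_i.
NE contributions = (5, 4, 3, 4); G = 16.
W^NE = (Σα)·G − ½Σα_i² = 16² − ½·66 = 223.
Planner sets g_i = Σα_j = 16 for every i, so G^SO = 4·16 = 64.
W^SO = (Σα)·G^SO − ½·4·(Σα)² = (4/2)·16² = 512.
Deadweight loss = W^SO − W^NE = 289.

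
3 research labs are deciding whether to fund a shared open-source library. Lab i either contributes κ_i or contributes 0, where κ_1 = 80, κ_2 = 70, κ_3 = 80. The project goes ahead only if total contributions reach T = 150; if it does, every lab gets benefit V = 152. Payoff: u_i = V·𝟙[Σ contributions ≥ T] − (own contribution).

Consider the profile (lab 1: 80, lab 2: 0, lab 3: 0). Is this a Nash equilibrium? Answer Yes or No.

No

Total = 80 < 150: not provided.
Lab 1 (pledges 80, payoff -80): dropping to 0 → total 0, payoff 0. Profitable deviation.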